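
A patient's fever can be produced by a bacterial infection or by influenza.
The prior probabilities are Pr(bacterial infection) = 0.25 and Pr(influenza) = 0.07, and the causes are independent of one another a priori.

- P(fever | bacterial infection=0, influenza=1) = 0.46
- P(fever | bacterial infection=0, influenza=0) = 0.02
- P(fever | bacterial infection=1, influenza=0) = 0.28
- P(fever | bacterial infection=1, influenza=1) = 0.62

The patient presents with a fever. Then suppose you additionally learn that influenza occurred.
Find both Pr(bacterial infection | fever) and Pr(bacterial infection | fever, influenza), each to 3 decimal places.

By total probability over the 4 (bacterial infection, influenza) configurations:
  P(fever) = 0.02×0.75×0.93 + 0.46×0.75×0.07 + 0.28×0.25×0.93 + 0.62×0.25×0.07
        = 0.013950 + 0.024150 + 0.065100 + 0.010850 = 0.114050
The terms with bacterial infection present sum to 0.075950, so
  P(bacterial infection | fever) = 0.075950 / 0.114050 ≈ 0.666

With the extra evidence:
By total probability over both values of bacterial infection:
  P(fever | influenza) = 0.46×0.75 + 0.62×0.25
        = 0.345000 + 0.155000 = 0.500000
The terms with bacterial infection present sum to 0.155000, so
  P(bacterial infection | fever, influenza) = 0.155000 / 0.500000 ≈ 0.310
Conditioning on influenza lowers the posterior on bacterial infection: the classic explaining-away effect in a common-effect structure.

Pr(bacterial infection | fever) ≈ 0.666; Pr(bacterial infection | fever, influenza) ≈ 0.310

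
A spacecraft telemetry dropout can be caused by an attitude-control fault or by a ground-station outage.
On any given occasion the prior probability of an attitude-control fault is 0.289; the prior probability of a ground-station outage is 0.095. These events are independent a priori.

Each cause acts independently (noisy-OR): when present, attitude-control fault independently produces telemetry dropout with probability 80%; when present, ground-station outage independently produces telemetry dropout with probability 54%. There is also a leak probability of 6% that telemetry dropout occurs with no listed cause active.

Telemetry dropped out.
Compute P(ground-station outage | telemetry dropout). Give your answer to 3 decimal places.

Under noisy-OR, P(telemetry dropout | causes) = 1 − (1−0.06)·∏(1−qᵢ) over the active causes.
For the numerator, keep only ground-station outage=true terms: 0.038339 + 0.025081 = 0.063420
Denominator P(telemetry dropout): 0.06*0.711*0.905 + 0.5676*0.711*0.095 + 0.812*0.289*0.905 + 0.91352*0.289*0.095 = 0.314402
P(ground-station outage | telemetry dropout) = 0.063420/0.314402 ≈ 0.202

P(ground-station outage | telemetry dropout) ≈ 0.202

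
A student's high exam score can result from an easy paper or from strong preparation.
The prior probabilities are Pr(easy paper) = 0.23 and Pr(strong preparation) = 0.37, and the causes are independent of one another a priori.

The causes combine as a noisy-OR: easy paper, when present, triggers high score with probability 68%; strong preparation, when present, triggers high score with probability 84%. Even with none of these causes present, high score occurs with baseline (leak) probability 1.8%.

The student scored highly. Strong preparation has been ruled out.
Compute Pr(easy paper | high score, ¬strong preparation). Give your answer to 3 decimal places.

Under noisy-OR, P(high score | causes) = 1 − (1−0.018)·∏(1−qᵢ) over the active causes.
Sum P(high score|·) weighted by the priors over both values of easy paper:
  P(high score | ¬strong preparation) = 0.018·0.77 + 0.68576·0.23
        = 0.013860 + 0.157725 = 0.171585
Configurations with easy paper contribute 0.157725, so
  P(easy paper | high score, ¬strong preparation) = 0.157725 / 0.171585 ≈ 0.919

Pr(easy paper | high score, ¬strong preparation) ≈ 0.919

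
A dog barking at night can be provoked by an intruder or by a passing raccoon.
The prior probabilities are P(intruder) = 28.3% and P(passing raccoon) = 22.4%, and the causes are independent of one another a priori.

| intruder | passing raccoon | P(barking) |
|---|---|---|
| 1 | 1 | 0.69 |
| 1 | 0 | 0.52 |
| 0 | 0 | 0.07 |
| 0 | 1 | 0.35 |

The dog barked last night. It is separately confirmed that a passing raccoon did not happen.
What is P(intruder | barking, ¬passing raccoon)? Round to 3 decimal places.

P(intruder | barking, ¬passing raccoon) ≈ 0.746

Enumerate both values of intruder and weight by the priors:
  P(barking | ¬passing raccoon) = 0.07·0.717 + 0.52·0.283
        = 0.050190 + 0.147160 = 0.197350
The terms with intruder present sum to 0.147160, so
  P(intruder | barking, ¬passing raccoon) = 0.147160 / 0.197350 ≈ 0.746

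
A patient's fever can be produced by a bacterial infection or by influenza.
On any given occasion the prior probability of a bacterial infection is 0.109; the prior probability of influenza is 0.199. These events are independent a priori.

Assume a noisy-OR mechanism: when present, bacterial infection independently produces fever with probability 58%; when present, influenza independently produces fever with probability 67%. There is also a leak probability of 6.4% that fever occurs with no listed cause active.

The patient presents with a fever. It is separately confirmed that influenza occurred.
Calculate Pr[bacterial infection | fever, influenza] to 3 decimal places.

Pr[bacterial infection | fever, influenza] ≈ 0.133

Under noisy-OR, P(fever | causes) = 1 − (1−0.064)·∏(1−qᵢ) over the active causes.
Weight on bacterial infection=true, given the evidence: 0.87027·0.109 = 0.094859
Denominator P(fever | influenza): 0.69112·0.891 + 0.87027·0.109 = 0.710647
P(bacterial infection | fever, influenza) = 0.094859/0.710647 ≈ 0.133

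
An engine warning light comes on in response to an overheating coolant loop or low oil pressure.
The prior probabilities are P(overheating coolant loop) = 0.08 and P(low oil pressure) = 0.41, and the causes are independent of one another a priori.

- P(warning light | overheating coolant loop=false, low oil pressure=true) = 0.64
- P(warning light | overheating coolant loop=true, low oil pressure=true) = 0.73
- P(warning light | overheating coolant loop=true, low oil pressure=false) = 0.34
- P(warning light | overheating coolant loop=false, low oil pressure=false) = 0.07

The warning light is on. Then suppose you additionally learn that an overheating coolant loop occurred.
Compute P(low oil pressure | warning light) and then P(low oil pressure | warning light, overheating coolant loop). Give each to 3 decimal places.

P(warning light) = 0.07×0.92×0.59 + 0.64×0.92×0.41 + 0.34×0.08×0.59 + 0.73×0.08×0.41 = 0.037996 + 0.241408 + 0.016048 + 0.023944 = 0.319396
Restricting to configurations with low oil pressure present: 0.241408 + 0.023944 = 0.265352.
So P(low oil pressure | warning light) = 0.265352/0.319396 ≈ 0.831.

Now condition on the additional information:
P(warning light | overheating coolant loop) = 0.34·0.59 + 0.73·0.41 = 0.200600 + 0.299300 = 0.499900
Of this, 0.299300 comes from 0.73·0.41 (the low oil pressure=true cases).
Hence the posterior is 0.299300/0.499900 ≈ 0.599.
Conditioning on overheating coolant loop lowers the posterior on low oil pressure: the classic explaining-away effect in a common-effect structure.

P(low oil pressure | warning light) ≈ 0.831; P(low oil pressure | warning light, overheating coolant loop) ≈ 0.599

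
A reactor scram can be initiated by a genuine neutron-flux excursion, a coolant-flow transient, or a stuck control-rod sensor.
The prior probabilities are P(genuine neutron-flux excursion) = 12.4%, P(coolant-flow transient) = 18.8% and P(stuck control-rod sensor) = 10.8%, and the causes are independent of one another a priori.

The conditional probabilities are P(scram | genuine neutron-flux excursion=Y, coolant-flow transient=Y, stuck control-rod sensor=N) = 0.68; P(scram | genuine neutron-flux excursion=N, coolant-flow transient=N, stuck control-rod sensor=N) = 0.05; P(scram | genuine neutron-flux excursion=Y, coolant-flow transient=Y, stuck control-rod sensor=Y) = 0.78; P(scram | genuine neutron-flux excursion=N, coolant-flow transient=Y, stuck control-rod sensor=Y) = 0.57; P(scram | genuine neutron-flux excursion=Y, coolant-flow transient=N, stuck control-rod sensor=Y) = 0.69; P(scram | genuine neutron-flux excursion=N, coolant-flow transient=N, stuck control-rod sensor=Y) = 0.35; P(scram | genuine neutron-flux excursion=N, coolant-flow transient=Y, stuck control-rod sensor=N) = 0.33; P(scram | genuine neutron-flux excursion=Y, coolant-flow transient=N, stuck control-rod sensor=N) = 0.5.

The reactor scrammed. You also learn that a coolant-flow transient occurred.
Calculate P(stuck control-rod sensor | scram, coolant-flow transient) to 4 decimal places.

P(stuck control-rod sensor | scram, coolant-flow transient) ≈ 0.1620

For the numerator, keep only stuck control-rod sensor=true terms: 0.053927 + 0.010446 = 0.064373
The normalizing constant is 0.33×0.876×0.892 + 0.57×0.876×0.108 + 0.68×0.124×0.892 + 0.78×0.124×0.108 = 0.397445
P(stuck control-rod sensor | scram, coolant-flow transient) = 0.064373/0.397445 ≈ 0.1620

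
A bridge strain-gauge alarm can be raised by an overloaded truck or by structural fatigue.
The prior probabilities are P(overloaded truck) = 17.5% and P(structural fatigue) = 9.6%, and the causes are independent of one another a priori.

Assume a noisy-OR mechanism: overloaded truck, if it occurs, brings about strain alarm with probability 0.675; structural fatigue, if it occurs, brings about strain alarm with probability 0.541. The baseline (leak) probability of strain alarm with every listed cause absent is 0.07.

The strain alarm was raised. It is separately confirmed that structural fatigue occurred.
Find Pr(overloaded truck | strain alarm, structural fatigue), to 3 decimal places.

Under noisy-OR, P(strain alarm | causes) = 1 − (1−0.07)·∏(1−qᵢ) over the active causes.
P(strain alarm | structural fatigue) = 0.57313*0.825 + 0.861267*0.175 = 0.472832 + 0.150722 = 0.623554
Of this, 0.150722 comes from 0.861267*0.175 (the overloaded truck=true cases).
So P(overloaded truck | strain alarm, structural fatigue) = 0.150722/0.623554 ≈ 0.242.

Pr(overloaded truck | strain alarm, structural fatigue) ≈ 0.242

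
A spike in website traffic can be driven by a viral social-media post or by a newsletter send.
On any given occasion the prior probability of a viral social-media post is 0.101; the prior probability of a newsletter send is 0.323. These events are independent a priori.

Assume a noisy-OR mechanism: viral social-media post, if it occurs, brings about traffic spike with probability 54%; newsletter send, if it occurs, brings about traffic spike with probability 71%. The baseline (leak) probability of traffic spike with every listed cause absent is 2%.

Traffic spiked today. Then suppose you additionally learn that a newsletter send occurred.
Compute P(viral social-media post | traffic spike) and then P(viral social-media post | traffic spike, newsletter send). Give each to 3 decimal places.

Under noisy-OR, P(traffic spike | causes) = 1 − (1−0.02)·∏(1−qᵢ) over the active causes.
Sum P(traffic spike|·) weighted by the priors over the 4 (viral social-media post, newsletter send) configurations:
  P(traffic spike) = 0.02*0.899*0.677 + 0.7158*0.899*0.323 + 0.5492*0.101*0.677 + 0.869268*0.101*0.323
        = 0.012172 + 0.207852 + 0.037553 + 0.028358 = 0.285935
Keeping only the viral social-media post-present terms gives 0.065911, so
  P(viral social-media post | traffic spike) = 0.065911 / 0.285935 ≈ 0.231

With the extra evidence:
P(traffic spike | newsletter send) = 0.7158*0.899 + 0.869268*0.101 = 0.643504 + 0.087796 = 0.731300
Of this, 0.087796 comes from 0.869268*0.101 (the viral social-media post=true cases).
P(viral social-media post | traffic spike, newsletter send) = 0.087796 / 0.731300 ≈ 0.120
Conditioning on newsletter send lowers the posterior on viral social-media post: the classic explaining-away effect in a common-effect structure.

P(viral social-media post | traffic spike) ≈ 0.231; P(viral social-media post | traffic spike, newsletter send) ≈ 0.120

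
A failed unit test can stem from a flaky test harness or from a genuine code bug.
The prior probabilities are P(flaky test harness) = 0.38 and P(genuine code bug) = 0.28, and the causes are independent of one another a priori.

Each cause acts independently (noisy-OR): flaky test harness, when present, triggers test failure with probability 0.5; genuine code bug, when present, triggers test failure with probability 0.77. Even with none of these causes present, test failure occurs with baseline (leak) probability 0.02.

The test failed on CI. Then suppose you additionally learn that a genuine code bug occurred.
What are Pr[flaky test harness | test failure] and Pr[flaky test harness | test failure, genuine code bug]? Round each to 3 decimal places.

Under noisy-OR, P(test failure | causes) = 1 − (1−0.02)·∏(1−qᵢ) over the active causes.
P(test failure) = 0.02×0.62×0.72 + 0.7746×0.62×0.28 + 0.51×0.38×0.72 + 0.8873×0.38×0.28 = 0.008928 + 0.134471 + 0.139536 + 0.094409 = 0.377344
The flaky test harness-present share is 0.139536 + 0.094409 = 0.233945.
So P(flaky test harness | test failure) = 0.233945/0.377344 ≈ 0.620.

Now condition on the additional information:
By total probability over both values of flaky test harness:
  P(test failure | genuine code bug) = 0.7746×0.62 + 0.8873×0.38
        = 0.480252 + 0.337174 = 0.817426
Configurations with flaky test harness contribute 0.337174, so
  P(flaky test harness | test failure, genuine code bug) = 0.337174 / 0.817426 ≈ 0.412

Pr[flaky test harness | test failure] ≈ 0.620; Pr[flaky test harness | test failure, genuine code bug] ≈ 0.412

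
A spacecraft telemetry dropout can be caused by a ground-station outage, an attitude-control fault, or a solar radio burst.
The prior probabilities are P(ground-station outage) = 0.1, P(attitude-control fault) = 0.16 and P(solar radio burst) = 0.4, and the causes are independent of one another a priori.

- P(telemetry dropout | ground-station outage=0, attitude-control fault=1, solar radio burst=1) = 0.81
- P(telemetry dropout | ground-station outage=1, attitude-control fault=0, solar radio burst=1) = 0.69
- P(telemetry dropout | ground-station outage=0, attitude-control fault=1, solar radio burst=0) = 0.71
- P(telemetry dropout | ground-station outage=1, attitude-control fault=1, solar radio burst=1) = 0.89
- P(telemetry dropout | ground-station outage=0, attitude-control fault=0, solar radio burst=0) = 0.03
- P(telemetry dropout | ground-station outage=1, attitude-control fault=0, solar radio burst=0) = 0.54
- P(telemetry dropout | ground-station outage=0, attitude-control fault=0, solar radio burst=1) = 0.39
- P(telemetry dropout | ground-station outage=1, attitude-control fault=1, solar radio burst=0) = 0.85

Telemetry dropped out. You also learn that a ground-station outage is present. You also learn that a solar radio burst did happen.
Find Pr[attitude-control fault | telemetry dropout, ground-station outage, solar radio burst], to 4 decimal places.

Pr[attitude-control fault | telemetry dropout, ground-station outage, solar radio burst] ≈ 0.1972

For the numerator, keep only attitude-control fault=true terms: 0.89·0.16 = 0.142400
The normalizing constant is 0.69·0.84 + 0.89·0.16 = 0.722000
Posterior = 0.142400 / 0.722000 ≈ 0.1972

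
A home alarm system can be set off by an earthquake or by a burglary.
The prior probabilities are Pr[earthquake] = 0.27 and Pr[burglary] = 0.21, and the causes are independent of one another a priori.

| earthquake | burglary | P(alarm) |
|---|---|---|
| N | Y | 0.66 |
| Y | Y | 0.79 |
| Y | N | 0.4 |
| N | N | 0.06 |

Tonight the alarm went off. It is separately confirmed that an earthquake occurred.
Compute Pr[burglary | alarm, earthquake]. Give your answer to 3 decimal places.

Pr[burglary | alarm, earthquake] ≈ 0.344

Weight on burglary=true, given the evidence: 0.79·0.21 = 0.165900
Denominator P(alarm | earthquake): 0.4·0.79 + 0.79·0.21 = 0.481900
P(burglary | alarm, earthquake) = 0.165900/0.481900 ≈ 0.344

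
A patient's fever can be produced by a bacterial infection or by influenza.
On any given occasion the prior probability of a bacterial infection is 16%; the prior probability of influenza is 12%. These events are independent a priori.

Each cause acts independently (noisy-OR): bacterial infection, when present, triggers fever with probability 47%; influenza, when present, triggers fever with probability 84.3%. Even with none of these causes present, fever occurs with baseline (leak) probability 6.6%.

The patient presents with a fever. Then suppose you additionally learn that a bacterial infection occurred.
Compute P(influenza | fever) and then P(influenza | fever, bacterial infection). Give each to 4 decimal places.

P(influenza | fever) ≈ 0.4639; P(influenza | fever, bacterial infection) ≈ 0.1994

Under noisy-OR, P(fever | causes) = 1 − (1−0.066)·∏(1−qᵢ) over the active causes.
P(fever) = 0.066×0.84×0.88 + 0.853362×0.84×0.12 + 0.50498×0.16×0.88 + 0.922282×0.16×0.12 = 0.048787 + 0.086019 + 0.071101 + 0.017708 = 0.223615
The influenza-present share is 0.086019 + 0.017708 = 0.103727.
Hence the posterior is 0.103727/0.223615 ≈ 0.4639.

With the extra evidence:
P(fever | bacterial infection) = 0.50498·0.88 + 0.922282·0.12 = 0.444382 + 0.110674 = 0.555056
The influenza-present share is 0.922282·0.12 = 0.110674.
P(influenza | fever, bacterial infection) = 0.110674 / 0.555056 ≈ 0.1994
Conditioning on bacterial infection lowers the posterior on influenza: the classic explaining-away effect in a common-effect structure.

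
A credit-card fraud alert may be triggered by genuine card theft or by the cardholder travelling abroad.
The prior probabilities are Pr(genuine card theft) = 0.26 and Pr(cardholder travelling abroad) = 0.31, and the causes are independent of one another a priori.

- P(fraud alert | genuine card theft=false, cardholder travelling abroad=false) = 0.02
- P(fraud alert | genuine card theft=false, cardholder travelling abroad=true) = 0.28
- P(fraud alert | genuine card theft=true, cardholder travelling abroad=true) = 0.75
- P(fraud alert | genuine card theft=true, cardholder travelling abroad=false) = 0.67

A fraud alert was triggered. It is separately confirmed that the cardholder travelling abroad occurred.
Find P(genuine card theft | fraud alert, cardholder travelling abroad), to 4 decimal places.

P(fraud alert | cardholder travelling abroad) = 0.28·0.74 + 0.75·0.26 = 0.207200 + 0.195000 = 0.402200
Of this, 0.195000 comes from 0.75·0.26 (the genuine card theft=true cases).
Hence the posterior is 0.195000/0.402200 ≈ 0.4848.

P(genuine card theft | fraud alert, cardholder travelling abroad) ≈ 0.4848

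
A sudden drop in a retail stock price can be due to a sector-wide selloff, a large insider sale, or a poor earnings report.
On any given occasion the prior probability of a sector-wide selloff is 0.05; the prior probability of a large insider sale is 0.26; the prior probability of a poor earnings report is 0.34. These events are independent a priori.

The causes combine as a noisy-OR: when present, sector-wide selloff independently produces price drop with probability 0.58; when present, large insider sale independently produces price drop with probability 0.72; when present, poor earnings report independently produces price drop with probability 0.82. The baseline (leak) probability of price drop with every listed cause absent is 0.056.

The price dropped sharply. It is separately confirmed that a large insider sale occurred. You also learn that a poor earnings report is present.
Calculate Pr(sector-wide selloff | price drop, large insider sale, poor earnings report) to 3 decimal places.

Pr(sector-wide selloff | price drop, large insider sale, poor earnings report) ≈ 0.051

Under noisy-OR, P(price drop | causes) = 1 − (1−0.056)·∏(1−qᵢ) over the active causes.
Enumerate both values of sector-wide selloff and weight by the priors:
  P(price drop | large insider sale, poor earnings report) = 0.952422×0.95 + 0.980017×0.05
        = 0.904801 + 0.049001 = 0.953802
Keeping only the sector-wide selloff-present terms gives 0.049001, so
  P(sector-wide selloff | price drop, large insider sale, poor earnings report) = 0.049001 / 0.953802 ≈ 0.051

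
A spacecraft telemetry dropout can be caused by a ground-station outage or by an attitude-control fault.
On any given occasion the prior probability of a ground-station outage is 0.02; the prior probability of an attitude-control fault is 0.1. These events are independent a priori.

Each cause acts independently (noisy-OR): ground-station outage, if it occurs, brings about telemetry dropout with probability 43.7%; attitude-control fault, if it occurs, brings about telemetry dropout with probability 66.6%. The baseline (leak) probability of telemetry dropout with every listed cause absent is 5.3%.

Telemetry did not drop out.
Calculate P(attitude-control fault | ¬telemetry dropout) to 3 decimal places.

P(attitude-control fault | ¬telemetry dropout) ≈ 0.036

Under noisy-OR, P(telemetry dropout | causes) = 1 − (1−0.053)·∏(1−qᵢ) over the active causes.
P(¬telemetry dropout) = 0.947*0.98*0.9 + 0.316298*0.98*0.1 + 0.533161*0.02*0.9 + 0.178076*0.02*0.1 = 0.835254 + 0.030997 + 0.009597 + 0.000356 = 0.876204
Of this, 0.031353 comes from 0.030997 + 0.000356 (the attitude-control fault=true cases).
P(attitude-control fault | ¬telemetry dropout) = 0.031353 / 0.876204 ≈ 0.036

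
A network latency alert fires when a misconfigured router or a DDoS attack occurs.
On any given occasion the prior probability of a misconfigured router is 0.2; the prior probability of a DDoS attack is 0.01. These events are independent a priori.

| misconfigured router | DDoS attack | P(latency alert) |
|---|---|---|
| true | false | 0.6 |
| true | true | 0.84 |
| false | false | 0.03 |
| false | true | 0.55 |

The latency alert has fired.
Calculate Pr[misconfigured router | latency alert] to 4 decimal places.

For the numerator, keep only misconfigured router=true terms: 0.118800 + 0.001680 = 0.120480
Normalizer over all consistent configurations: 0.03·0.8·0.99 + 0.55·0.8·0.01 + 0.6·0.2·0.99 + 0.84·0.2·0.01 = 0.148640
Posterior = 0.120480 / 0.148640 ≈ 0.8105

Pr[misconfigured router | latency alert] ≈ 0.8105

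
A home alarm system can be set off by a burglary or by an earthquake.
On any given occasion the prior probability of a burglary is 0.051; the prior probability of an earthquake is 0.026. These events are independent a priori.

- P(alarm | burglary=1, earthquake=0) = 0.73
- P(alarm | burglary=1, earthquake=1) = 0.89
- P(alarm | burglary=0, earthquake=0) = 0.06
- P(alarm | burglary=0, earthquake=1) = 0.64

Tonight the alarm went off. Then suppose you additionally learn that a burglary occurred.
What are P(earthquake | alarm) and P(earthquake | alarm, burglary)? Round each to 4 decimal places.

P(earthquake | alarm) ≈ 0.1561; P(earthquake | alarm, burglary) ≈ 0.0315

Numerator (weight on configurations with earthquake): 0.015791 + 0.001180 = 0.016971
Normalizer over all consistent configurations: 0.06·0.949·0.974 + 0.64·0.949·0.026 + 0.73·0.051·0.974 + 0.89·0.051·0.026 = 0.108693
P(earthquake | alarm) = 0.016971/0.108693 ≈ 0.1561

Now also conditioning on burglary=true:
Numerator (weight on configurations with earthquake): 0.89·0.026 = 0.023140
The normalizing constant is 0.73·0.974 + 0.89·0.026 = 0.734160
Posterior = 0.023140 / 0.734160 ≈ 0.0315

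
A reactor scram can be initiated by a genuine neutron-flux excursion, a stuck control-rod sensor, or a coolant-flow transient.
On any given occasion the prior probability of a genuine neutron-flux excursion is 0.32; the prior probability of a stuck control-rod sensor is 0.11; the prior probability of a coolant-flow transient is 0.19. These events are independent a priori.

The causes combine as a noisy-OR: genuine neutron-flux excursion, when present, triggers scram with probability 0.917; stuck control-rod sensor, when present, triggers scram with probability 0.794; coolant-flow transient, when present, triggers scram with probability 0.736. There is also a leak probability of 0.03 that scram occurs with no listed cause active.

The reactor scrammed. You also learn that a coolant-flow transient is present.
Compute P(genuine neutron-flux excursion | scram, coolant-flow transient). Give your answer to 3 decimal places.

Under noisy-OR, P(scram | causes) = 1 − (1−0.03)·∏(1−qᵢ) over the active causes.
Numerator (weight on configurations with genuine neutron-flux excursion): 0.278747 + 0.035046 = 0.313793
Normalizer over all consistent configurations: 0.74392*0.68*0.89 + 0.947248*0.68*0.11 + 0.978745*0.32*0.89 + 0.995622*0.32*0.11 = 0.834867
Posterior = 0.313793 / 0.834867 ≈ 0.376

P(genuine neutron-flux excursion | scram, coolant-flow transient) ≈ 0.376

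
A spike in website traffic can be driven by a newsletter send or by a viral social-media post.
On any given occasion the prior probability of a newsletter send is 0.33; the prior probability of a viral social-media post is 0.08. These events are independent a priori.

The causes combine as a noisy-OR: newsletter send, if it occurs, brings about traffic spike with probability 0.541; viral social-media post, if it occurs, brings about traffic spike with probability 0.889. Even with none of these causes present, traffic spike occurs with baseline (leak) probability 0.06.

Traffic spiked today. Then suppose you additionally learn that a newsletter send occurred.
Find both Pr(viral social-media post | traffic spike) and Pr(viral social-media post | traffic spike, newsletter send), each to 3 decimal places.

Pr(viral social-media post | traffic spike) ≈ 0.259; Pr(viral social-media post | traffic spike, newsletter send) ≈ 0.127

Under noisy-OR, P(traffic spike | causes) = 1 − (1−0.06)·∏(1−qᵢ) over the active causes.
Numerator (weight on configurations with viral social-media post): 0.048007 + 0.025136 = 0.073143
The normalizing constant is 0.06×0.67×0.92 + 0.89566×0.67×0.08 + 0.56854×0.33×0.92 + 0.952108×0.33×0.08 = 0.282736
P(viral social-media post | traffic spike) = 0.073143/0.282736 ≈ 0.259

Now also conditioning on newsletter send=true:
By total probability over both values of viral social-media post:
  P(traffic spike | newsletter send) = 0.56854·0.92 + 0.952108·0.08
        = 0.523057 + 0.076169 = 0.599226
Configurations with viral social-media post contribute 0.076169, so
  P(viral social-media post | traffic spike, newsletter send) = 0.076169 / 0.599226 ≈ 0.127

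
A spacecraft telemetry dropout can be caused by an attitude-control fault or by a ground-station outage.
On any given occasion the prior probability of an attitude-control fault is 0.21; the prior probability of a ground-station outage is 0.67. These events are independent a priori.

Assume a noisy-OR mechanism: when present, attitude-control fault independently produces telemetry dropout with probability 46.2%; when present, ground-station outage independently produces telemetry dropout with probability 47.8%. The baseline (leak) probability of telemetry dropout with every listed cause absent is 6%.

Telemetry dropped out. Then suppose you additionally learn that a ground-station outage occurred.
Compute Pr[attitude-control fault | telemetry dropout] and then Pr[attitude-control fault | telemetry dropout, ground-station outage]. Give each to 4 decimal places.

Under noisy-OR, P(telemetry dropout | causes) = 1 − (1−0.06)·∏(1−qᵢ) over the active causes.
P(telemetry dropout) = 0.06*0.79*0.33 + 0.50932*0.79*0.67 + 0.49428*0.21*0.33 + 0.736014*0.21*0.67 = 0.015642 + 0.269583 + 0.034254 + 0.103557 = 0.423036
Of this, 0.137811 comes from 0.034254 + 0.103557 (the attitude-control fault=true cases).
P(attitude-control fault | telemetry dropout) = 0.137811 / 0.423036 ≈ 0.3258

With the extra evidence:
Numerator (weight on configurations with attitude-control fault): 0.736014·0.21 = 0.154563
The normalizing constant is 0.50932·0.79 + 0.736014·0.21 = 0.556926
Posterior = 0.154563 / 0.556926 ≈ 0.2775
The drop from 0.3258 to 0.2775 is the explaining-away (discounting) effect.

Pr[attitude-control fault | telemetry dropout] ≈ 0.3258; Pr[attitude-control fault | telemetry dropout, ground-station outage] ≈ 0.2775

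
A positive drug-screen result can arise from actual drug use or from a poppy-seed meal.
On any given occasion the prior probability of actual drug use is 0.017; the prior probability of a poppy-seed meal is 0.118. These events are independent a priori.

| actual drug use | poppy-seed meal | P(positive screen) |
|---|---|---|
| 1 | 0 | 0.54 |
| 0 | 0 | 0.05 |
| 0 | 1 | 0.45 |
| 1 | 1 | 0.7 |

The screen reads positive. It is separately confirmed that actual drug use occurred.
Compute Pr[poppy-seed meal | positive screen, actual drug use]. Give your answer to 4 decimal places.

P(positive screen | actual drug use) = 0.54·0.882 + 0.7·0.118 = 0.476280 + 0.082600 = 0.558880
Of this, 0.082600 comes from 0.7·0.118 (the poppy-seed meal=true cases).
P(poppy-seed meal | positive screen, actual drug use) = 0.082600 / 0.558880 ≈ 0.1478

Pr[poppy-seed meal | positive screen, actual drug use] ≈ 0.1478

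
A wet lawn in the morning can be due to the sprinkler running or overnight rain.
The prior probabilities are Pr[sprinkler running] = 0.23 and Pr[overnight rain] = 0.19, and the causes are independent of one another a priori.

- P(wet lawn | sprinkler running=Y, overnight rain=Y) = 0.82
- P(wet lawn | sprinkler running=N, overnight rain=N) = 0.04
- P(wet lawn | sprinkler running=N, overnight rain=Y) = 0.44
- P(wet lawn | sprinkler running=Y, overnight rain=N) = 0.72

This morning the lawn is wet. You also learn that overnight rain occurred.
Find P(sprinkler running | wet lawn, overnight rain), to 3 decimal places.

P(sprinkler running | wet lawn, overnight rain) ≈ 0.358

P(wet lawn | overnight rain) = 0.44*0.77 + 0.82*0.23 = 0.338800 + 0.188600 = 0.527400
Restricting to configurations with sprinkler running present: 0.82*0.23 = 0.188600.
So P(sprinkler running | wet lawn, overnight rain) = 0.188600/0.527400 ≈ 0.358.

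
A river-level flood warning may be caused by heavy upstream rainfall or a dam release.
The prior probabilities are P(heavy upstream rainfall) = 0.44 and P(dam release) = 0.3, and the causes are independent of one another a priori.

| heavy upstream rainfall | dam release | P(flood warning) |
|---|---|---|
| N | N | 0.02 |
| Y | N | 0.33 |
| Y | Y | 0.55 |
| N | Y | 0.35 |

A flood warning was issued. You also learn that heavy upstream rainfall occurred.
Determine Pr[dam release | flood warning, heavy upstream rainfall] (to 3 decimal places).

Pr[dam release | flood warning, heavy upstream rainfall] ≈ 0.417

Enumerate both values of dam release and weight by the priors:
  P(flood warning | heavy upstream rainfall) = 0.33·0.7 + 0.55·0.3
        = 0.231000 + 0.165000 = 0.396000
The terms with dam release present sum to 0.165000, so
  P(dam release | flood warning, heavy upstream rainfall) = 0.165000 / 0.396000 ≈ 0.417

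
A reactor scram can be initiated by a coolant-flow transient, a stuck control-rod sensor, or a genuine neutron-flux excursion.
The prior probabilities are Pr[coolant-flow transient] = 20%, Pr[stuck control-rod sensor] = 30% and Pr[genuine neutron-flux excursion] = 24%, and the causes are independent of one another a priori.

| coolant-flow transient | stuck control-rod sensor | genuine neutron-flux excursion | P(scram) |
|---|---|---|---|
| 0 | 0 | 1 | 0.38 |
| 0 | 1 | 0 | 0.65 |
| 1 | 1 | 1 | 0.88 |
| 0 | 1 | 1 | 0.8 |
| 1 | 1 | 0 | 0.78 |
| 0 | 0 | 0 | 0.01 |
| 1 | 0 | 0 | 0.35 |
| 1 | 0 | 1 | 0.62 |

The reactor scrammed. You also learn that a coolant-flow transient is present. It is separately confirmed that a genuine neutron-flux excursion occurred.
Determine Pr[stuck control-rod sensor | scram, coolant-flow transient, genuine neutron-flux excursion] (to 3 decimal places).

P(scram | coolant-flow transient, genuine neutron-flux excursion) = 0.62×0.7 + 0.88×0.3 = 0.434000 + 0.264000 = 0.698000
Restricting to configurations with stuck control-rod sensor present: 0.88×0.3 = 0.264000.
So P(stuck control-rod sensor | scram, coolant-flow transient, genuine neutron-flux excursion) = 0.264000/0.698000 ≈ 0.378.

Pr[stuck control-rod sensor | scram, coolant-flow transient, genuine neutron-flux excursion] ≈ 0.378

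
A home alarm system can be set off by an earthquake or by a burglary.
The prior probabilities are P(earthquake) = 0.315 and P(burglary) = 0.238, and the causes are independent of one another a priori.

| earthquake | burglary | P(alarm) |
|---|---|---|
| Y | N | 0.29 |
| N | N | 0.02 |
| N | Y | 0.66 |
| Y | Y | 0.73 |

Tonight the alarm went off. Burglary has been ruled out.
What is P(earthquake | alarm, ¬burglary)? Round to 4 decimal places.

P(earthquake | alarm, ¬burglary) ≈ 0.8696

P(alarm | ¬burglary) = 0.02*0.685 + 0.29*0.315 = 0.013700 + 0.091350 = 0.105050
The earthquake-present share is 0.29*0.315 = 0.091350.
P(earthquake | alarm, ¬burglary) = 0.091350 / 0.105050 ≈ 0.8696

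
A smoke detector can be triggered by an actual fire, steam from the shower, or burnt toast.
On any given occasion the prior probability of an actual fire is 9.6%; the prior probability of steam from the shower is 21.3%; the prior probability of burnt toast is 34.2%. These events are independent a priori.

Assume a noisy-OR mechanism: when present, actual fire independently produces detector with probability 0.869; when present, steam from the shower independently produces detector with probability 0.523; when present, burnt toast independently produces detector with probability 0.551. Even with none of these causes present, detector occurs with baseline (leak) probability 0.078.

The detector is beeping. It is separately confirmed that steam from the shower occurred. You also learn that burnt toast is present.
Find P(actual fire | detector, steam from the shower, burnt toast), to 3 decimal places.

Under noisy-OR, P(detector | causes) = 1 − (1−0.078)·∏(1−qᵢ) over the active causes.
Weight on actual fire=true, given the evidence: 0.974132×0.096 = 0.093517
Normalizer over all consistent configurations: 0.802532×0.904 + 0.974132×0.096 = 0.819006
Posterior = 0.093517 / 0.819006 ≈ 0.114

P(actual fire | detector, steam from the shower, burnt toast) ≈ 0.114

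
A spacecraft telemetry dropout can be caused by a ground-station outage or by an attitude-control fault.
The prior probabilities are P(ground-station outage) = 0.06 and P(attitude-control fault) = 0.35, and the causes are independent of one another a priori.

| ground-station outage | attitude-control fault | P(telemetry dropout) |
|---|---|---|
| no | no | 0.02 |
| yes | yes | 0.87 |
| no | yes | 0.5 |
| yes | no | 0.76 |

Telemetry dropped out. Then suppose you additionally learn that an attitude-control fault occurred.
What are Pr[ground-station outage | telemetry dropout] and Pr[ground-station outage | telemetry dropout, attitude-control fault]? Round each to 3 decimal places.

Pr[ground-station outage | telemetry dropout] ≈ 0.213; Pr[ground-station outage | telemetry dropout, attitude-control fault] ≈ 0.100

P(telemetry dropout) = 0.02×0.94×0.65 + 0.5×0.94×0.35 + 0.76×0.06×0.65 + 0.87×0.06×0.35 = 0.012220 + 0.164500 + 0.029640 + 0.018270 = 0.224630
Restricting to configurations with ground-station outage present: 0.029640 + 0.018270 = 0.047910.
P(ground-station outage | telemetry dropout) = 0.047910 / 0.224630 ≈ 0.213

Now condition on the additional information:
Numerator (weight on configurations with ground-station outage): 0.87·0.06 = 0.052200
Denominator P(telemetry dropout | attitude-control fault): 0.5·0.94 + 0.87·0.06 = 0.522200
P(ground-station outage | telemetry dropout, attitude-control fault) = 0.052200/0.522200 ≈ 0.100
The drop from 0.213 to 0.100 is the explaining-away (discounting) effect.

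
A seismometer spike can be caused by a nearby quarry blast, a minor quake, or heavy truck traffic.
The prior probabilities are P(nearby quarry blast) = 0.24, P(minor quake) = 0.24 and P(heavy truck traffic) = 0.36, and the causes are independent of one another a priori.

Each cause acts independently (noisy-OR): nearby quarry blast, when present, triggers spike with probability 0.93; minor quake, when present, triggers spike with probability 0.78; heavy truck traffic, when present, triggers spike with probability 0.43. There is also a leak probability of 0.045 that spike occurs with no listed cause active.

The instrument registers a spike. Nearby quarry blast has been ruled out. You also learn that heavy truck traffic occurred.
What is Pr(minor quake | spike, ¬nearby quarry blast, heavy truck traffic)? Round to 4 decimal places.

Pr(minor quake | spike, ¬nearby quarry blast, heavy truck traffic) ≈ 0.3789

Under noisy-OR, P(spike | causes) = 1 − (1−0.045)·∏(1−qᵢ) over the active causes.
For the numerator, keep only minor quake=true terms: 0.880243×0.24 = 0.211258
Normalizer over all consistent configurations: 0.45565×0.76 + 0.880243×0.24 = 0.557552
Posterior = 0.211258 / 0.557552 ≈ 0.3789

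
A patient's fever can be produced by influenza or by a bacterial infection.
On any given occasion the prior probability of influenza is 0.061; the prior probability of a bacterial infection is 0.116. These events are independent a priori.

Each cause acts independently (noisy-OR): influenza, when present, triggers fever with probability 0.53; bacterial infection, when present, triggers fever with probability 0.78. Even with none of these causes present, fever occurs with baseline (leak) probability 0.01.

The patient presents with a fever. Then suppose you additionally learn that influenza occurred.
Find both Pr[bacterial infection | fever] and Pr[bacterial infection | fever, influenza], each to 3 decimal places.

Under noisy-OR, P(fever | causes) = 1 − (1−0.01)·∏(1−qᵢ) over the active causes.
By total probability over the 4 (influenza, bacterial infection) configurations:
  P(fever) = 0.01*0.939*0.884 + 0.7822*0.939*0.116 + 0.5347*0.061*0.884 + 0.897634*0.061*0.116
        = 0.008301 + 0.085200 + 0.028833 + 0.006352 = 0.128686
Configurations with bacterial infection contribute 0.091552, so
  P(bacterial infection | fever) = 0.091552 / 0.128686 ≈ 0.711

Now condition on the additional information:
P(fever | influenza) = 0.5347×0.884 + 0.897634×0.116 = 0.472675 + 0.104126 = 0.576801
Restricting to configurations with bacterial infection present: 0.897634×0.116 = 0.104126.
Hence the posterior is 0.104126/0.576801 ≈ 0.181.
Conditioning on influenza lowers the posterior on bacterial infection: the classic explaining-away effect in a common-effect structure.

Pr[bacterial infection | fever] ≈ 0.711; Pr[bacterial infection | fever, influenza] ≈ 0.181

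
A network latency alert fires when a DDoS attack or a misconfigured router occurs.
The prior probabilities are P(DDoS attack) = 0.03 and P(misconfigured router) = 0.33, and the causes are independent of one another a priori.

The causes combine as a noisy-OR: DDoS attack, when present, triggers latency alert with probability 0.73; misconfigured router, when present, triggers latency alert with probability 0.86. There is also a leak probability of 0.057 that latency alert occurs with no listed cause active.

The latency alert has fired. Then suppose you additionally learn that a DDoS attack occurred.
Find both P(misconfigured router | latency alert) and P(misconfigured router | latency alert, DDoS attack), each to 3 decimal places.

P(misconfigured router | latency alert) ≈ 0.847; P(misconfigured router | latency alert, DDoS attack) ≈ 0.389

Under noisy-OR, P(latency alert | causes) = 1 − (1−0.057)·∏(1−qᵢ) over the active causes.
Numerator (weight on configurations with misconfigured router): 0.277840 + 0.009547 = 0.287387
The normalizing constant is 0.057·0.97·0.67 + 0.86798·0.97·0.33 + 0.74539·0.03·0.67 + 0.964355·0.03·0.33 = 0.339413
P(misconfigured router | latency alert) = 0.287387/0.339413 ≈ 0.847

With the extra evidence:
Enumerate both values of misconfigured router and weight by the priors:
  P(latency alert | DDoS attack) = 0.74539·0.67 + 0.964355·0.33
        = 0.499411 + 0.318237 = 0.817648
Keeping only the misconfigured router-present terms gives 0.318237, so
  P(misconfigured router | latency alert, DDoS attack) = 0.318237 / 0.817648 ≈ 0.389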